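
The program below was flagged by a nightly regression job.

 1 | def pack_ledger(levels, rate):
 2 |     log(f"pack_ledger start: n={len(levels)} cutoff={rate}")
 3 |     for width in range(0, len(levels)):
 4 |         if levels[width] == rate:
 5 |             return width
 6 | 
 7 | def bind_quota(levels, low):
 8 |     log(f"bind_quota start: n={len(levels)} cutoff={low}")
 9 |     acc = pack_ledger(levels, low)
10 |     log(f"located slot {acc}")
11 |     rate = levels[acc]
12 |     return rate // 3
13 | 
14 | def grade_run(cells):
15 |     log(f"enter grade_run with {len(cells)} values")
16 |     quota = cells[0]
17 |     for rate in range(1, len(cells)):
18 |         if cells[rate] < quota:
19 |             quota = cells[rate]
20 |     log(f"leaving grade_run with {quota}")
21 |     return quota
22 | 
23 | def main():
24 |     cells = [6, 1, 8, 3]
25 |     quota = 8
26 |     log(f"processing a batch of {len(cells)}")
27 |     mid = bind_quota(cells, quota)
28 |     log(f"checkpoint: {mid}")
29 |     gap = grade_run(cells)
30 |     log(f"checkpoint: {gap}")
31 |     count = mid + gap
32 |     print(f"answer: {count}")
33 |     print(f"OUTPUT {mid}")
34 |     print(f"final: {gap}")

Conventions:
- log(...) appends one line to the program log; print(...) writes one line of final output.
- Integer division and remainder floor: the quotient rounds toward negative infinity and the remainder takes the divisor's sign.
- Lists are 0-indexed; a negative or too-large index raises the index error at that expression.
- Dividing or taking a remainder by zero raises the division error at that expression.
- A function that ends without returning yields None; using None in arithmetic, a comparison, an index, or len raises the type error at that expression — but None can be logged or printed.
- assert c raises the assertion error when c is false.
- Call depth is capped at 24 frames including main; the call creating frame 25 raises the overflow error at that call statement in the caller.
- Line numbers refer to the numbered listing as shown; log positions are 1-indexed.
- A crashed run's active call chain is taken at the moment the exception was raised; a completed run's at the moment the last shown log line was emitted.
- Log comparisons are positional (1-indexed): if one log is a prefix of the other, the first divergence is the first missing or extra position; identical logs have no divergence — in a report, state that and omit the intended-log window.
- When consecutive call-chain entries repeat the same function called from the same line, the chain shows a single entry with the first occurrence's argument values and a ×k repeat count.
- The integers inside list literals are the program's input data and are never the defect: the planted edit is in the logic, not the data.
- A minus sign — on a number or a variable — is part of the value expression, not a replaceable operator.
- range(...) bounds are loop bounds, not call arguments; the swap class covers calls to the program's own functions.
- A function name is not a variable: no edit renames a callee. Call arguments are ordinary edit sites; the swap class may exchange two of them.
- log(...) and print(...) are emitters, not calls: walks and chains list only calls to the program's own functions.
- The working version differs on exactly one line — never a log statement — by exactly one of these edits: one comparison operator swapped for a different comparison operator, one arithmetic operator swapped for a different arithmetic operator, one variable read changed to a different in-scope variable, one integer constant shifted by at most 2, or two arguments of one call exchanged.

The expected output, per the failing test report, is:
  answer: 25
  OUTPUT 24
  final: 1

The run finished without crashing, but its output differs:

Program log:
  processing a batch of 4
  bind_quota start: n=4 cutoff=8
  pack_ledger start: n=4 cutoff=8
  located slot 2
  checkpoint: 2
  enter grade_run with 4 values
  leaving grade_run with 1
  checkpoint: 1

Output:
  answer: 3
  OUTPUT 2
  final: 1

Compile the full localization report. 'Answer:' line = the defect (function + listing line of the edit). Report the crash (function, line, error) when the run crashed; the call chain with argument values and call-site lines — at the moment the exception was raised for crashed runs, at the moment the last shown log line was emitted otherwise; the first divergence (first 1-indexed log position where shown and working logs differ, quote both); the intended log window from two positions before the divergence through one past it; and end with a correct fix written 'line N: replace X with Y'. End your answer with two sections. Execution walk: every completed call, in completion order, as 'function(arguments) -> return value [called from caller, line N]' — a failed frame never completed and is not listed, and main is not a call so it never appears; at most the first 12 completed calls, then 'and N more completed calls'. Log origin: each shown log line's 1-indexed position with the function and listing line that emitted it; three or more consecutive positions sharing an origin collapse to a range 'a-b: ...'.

Answer: the defect is in bind_quota at line 12.
Core observation: Log line 5 is where behavior first shows: 'checkpoint: 2' appears instead of 'checkpoint: 24'.
Call chain: main.
First divergence: at position 5 the run shows 'checkpoint: 2' where the working version logs 'checkpoint: 24'.
Intended log window:
  3: pack_ledger start: n=4 cutoff=8
  4: located slot 2
  5: checkpoint: 24
  6: enter grade_run with 4 values
Execution walk:
  pack_ledger([6, 1, 8, 3], 8) -> 2  [called from bind_quota, line 9]
  bind_quota([6, 1, 8, 3], 8) -> 2  [called from main, line 27]
  grade_run([6, 1, 8, 3]) -> 1  [called from main, line 29]
Log origin:
  1: logged in main at line 26
  2: logged in bind_quota at line 8
  3: logged in pack_ledger at line 2
  4: logged in bind_quota at line 10
  5: logged in main at line 28
  6: logged in grade_run at line 15
  7: logged in grade_run at line 20
  8: logged in main at line 30
A correct fix: line 12: replace `//` with `*`.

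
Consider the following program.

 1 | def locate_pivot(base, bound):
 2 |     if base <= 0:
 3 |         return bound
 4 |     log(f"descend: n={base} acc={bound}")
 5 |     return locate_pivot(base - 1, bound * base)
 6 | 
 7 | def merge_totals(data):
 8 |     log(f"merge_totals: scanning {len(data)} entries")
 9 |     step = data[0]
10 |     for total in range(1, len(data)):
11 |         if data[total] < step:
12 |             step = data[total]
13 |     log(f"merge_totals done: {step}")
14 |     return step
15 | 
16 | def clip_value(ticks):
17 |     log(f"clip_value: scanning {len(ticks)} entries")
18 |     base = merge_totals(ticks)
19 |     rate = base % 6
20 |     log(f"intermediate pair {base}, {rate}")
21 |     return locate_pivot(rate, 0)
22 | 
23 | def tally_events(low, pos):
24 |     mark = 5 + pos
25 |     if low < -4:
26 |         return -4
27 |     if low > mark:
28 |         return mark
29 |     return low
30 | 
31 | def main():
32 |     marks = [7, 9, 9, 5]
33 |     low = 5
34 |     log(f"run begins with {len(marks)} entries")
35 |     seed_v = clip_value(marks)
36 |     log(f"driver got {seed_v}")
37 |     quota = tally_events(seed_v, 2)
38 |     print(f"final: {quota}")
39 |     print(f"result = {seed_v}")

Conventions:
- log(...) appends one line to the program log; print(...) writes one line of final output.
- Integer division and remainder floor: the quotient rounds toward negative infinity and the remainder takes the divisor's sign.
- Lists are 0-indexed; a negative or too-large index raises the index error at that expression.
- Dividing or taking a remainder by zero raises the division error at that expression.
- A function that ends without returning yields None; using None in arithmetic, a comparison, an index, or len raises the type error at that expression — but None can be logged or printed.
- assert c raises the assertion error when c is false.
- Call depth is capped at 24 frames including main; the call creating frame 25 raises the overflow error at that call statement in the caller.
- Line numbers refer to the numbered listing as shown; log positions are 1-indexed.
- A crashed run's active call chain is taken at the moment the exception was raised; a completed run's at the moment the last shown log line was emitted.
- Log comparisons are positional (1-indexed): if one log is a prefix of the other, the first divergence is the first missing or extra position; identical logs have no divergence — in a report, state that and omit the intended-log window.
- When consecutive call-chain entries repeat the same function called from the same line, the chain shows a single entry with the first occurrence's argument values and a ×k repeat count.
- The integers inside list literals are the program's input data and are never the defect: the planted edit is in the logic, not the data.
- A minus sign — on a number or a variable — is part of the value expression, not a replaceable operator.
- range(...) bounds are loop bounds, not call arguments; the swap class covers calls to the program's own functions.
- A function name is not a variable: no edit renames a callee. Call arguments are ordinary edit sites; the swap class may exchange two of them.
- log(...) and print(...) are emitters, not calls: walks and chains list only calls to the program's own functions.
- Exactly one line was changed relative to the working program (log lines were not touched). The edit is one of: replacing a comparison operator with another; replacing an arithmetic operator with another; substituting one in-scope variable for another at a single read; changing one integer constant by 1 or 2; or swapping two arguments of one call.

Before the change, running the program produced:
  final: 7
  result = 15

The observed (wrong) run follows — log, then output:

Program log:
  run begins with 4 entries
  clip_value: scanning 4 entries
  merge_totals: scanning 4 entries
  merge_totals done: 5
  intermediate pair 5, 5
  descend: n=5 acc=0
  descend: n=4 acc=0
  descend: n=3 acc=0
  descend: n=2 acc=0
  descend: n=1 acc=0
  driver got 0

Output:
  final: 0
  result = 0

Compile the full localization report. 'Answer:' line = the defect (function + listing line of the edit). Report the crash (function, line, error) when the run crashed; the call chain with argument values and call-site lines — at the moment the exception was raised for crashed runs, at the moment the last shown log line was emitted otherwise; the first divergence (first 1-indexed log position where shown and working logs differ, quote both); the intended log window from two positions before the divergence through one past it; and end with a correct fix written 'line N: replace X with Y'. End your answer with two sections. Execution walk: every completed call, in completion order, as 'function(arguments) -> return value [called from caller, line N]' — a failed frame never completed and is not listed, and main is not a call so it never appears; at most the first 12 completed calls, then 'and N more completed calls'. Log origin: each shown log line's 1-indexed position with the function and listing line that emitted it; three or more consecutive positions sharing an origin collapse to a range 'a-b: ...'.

Answer: the defect is in locate_pivot at line 5.
Key observation: Position 7 is the first bad log line: 'descend: n=4 acc=0' should read 'descend: n=4 acc=5'.
Call chain: main.
First divergence: position 7; shown 'descend: n=4 acc=0' vs intended 'descend: n=4 acc=5'.
Intended log window:
  5: intermediate pair 5, 5
  6: descend: n=5 acc=0
  7: descend: n=4 acc=5
  8: descend: n=3 acc=9
Execution walk:
  merge_totals([7, 9, 9, 5]) -> 5  [called from clip_value, line 18]
  locate_pivot(0, 0) -> 0  [called from locate_pivot, line 5]
  locate_pivot(1, 0) -> 0  [called from locate_pivot, line 5]
  locate_pivot(2, 0) -> 0  [called from locate_pivot, line 5]
  locate_pivot(3, 0) -> 0  [called from locate_pivot, line 5]
  locate_pivot(4, 0) -> 0  [called from locate_pivot, line 5]
  locate_pivot(5, 0) -> 0  [called from clip_value, line 21]
  clip_value([7, 9, 9, 5]) -> 0  [called from main, line 35]
  tally_events(0, 2) -> 0  [called from main, line 37]
Log origins:
  1: from main, line 34
  2: from clip_value, line 17
  3: from merge_totals, line 8
  4: from merge_totals, line 13
  5: from clip_value, line 20
  6-10: from locate_pivot, line 4
  11: from main, line 36
A correct fix: line 5: replace `*` with `+`.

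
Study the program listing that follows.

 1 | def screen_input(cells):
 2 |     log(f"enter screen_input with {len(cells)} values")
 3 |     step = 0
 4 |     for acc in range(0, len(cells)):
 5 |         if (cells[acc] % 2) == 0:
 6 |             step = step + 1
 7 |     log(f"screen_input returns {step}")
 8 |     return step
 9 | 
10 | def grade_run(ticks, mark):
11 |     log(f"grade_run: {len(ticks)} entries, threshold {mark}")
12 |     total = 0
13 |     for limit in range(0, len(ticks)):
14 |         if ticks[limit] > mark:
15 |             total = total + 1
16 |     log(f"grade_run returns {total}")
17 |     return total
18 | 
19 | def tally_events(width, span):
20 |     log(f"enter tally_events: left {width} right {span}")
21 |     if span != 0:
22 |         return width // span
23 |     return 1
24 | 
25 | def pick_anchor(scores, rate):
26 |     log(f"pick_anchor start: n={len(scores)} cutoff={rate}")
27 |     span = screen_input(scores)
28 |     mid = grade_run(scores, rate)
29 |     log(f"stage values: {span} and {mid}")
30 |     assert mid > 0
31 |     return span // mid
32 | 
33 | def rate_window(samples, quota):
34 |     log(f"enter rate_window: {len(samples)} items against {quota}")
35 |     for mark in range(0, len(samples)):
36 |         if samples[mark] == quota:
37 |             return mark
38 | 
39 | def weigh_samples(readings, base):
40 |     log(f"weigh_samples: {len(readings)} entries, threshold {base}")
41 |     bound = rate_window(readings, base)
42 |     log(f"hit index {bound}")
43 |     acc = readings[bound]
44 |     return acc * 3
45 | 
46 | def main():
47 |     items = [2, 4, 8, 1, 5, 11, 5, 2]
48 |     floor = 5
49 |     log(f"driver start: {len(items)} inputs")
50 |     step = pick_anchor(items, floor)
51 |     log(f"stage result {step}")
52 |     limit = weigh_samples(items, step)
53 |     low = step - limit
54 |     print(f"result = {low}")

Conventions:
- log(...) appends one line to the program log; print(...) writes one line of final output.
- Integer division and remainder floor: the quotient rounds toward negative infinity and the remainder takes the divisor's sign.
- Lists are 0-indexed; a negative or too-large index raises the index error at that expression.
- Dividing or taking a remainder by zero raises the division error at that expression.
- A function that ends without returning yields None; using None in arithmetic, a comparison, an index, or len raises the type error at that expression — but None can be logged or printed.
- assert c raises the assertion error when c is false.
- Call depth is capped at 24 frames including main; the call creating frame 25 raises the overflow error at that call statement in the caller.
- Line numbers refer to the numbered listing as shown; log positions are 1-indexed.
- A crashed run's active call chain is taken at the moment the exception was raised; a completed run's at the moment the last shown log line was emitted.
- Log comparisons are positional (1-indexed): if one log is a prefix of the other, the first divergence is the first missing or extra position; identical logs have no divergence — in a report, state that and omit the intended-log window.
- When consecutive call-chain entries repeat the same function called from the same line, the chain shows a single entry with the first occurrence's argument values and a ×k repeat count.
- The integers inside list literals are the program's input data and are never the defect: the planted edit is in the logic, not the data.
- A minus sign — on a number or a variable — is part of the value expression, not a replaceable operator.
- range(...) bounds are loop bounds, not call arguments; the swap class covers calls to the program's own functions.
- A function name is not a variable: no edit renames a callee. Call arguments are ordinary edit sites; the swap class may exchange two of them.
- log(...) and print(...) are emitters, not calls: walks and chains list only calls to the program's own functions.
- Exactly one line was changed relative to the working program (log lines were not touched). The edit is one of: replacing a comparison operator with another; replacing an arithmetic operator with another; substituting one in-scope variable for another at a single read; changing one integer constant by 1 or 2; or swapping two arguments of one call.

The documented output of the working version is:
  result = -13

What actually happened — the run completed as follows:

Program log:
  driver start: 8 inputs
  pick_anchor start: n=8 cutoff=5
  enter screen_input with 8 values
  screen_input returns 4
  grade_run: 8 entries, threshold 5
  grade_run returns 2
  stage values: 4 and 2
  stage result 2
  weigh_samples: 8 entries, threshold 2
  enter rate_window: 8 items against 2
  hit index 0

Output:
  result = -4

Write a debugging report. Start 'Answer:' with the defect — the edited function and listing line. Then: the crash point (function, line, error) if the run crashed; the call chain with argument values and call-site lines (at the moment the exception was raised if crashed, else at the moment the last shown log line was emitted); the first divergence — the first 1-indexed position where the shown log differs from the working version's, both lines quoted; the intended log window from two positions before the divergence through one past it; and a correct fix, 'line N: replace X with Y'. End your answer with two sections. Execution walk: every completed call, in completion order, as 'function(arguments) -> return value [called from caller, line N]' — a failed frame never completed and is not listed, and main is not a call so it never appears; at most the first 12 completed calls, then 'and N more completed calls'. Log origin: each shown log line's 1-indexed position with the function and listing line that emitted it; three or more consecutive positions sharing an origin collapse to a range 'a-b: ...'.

Answer: the defect is in main at line 52.
Key fact: Position 9 is the first bad log line: 'weigh_samples: 8 entries, threshold 2' should read 'weigh_samples: 8 entries, threshold 5'.
Call chain: main -> weigh_samples([2, 4, 8, 1, 5, 11, 5, 2], 2) (called at line 52).
First divergence: position 9 — the shown line 'weigh_samples: 8 entries, threshold 2' should read 'weigh_samples: 8 entries, threshold 5'.
Intended log window:
  7: stage values: 4 and 2
  8: stage result 2
  9: weigh_samples: 8 entries, threshold 5
  10: enter rate_window: 8 items against 5
Execution walk:
  screen_input([2, 4, 8, 1, 5, 11, 5, 2]) -> 4  [called from pick_anchor, line 27]
  grade_run([2, 4, 8, 1, 5, 11, 5, 2], 5) -> 2  [called from pick_anchor, line 28]
  pick_anchor([2, 4, 8, 1, 5, 11, 5, 2], 5) -> 2  [called from main, line 50]
  rate_window([2, 4, 8, 1, 5, 11, 5, 2], 2) -> 0  [called from weigh_samples, line 41]
  weigh_samples([2, 4, 8, 1, 5, 11, 5, 2], 2) -> 6  [called from main, line 52]
Log origins:
  1 — main, line 49
  2 — pick_anchor, line 26
  3 — screen_input, line 2
  4 — screen_input, line 7
  5 — grade_run, line 11
  6 — grade_run, line 16
  7 — pick_anchor, line 29
  8 — main, line 51
  9 — weigh_samples, line 40
  10 — rate_window, line 34
  11 — weigh_samples, line 42
A correct fix: line 52: replace `step` with `floor`.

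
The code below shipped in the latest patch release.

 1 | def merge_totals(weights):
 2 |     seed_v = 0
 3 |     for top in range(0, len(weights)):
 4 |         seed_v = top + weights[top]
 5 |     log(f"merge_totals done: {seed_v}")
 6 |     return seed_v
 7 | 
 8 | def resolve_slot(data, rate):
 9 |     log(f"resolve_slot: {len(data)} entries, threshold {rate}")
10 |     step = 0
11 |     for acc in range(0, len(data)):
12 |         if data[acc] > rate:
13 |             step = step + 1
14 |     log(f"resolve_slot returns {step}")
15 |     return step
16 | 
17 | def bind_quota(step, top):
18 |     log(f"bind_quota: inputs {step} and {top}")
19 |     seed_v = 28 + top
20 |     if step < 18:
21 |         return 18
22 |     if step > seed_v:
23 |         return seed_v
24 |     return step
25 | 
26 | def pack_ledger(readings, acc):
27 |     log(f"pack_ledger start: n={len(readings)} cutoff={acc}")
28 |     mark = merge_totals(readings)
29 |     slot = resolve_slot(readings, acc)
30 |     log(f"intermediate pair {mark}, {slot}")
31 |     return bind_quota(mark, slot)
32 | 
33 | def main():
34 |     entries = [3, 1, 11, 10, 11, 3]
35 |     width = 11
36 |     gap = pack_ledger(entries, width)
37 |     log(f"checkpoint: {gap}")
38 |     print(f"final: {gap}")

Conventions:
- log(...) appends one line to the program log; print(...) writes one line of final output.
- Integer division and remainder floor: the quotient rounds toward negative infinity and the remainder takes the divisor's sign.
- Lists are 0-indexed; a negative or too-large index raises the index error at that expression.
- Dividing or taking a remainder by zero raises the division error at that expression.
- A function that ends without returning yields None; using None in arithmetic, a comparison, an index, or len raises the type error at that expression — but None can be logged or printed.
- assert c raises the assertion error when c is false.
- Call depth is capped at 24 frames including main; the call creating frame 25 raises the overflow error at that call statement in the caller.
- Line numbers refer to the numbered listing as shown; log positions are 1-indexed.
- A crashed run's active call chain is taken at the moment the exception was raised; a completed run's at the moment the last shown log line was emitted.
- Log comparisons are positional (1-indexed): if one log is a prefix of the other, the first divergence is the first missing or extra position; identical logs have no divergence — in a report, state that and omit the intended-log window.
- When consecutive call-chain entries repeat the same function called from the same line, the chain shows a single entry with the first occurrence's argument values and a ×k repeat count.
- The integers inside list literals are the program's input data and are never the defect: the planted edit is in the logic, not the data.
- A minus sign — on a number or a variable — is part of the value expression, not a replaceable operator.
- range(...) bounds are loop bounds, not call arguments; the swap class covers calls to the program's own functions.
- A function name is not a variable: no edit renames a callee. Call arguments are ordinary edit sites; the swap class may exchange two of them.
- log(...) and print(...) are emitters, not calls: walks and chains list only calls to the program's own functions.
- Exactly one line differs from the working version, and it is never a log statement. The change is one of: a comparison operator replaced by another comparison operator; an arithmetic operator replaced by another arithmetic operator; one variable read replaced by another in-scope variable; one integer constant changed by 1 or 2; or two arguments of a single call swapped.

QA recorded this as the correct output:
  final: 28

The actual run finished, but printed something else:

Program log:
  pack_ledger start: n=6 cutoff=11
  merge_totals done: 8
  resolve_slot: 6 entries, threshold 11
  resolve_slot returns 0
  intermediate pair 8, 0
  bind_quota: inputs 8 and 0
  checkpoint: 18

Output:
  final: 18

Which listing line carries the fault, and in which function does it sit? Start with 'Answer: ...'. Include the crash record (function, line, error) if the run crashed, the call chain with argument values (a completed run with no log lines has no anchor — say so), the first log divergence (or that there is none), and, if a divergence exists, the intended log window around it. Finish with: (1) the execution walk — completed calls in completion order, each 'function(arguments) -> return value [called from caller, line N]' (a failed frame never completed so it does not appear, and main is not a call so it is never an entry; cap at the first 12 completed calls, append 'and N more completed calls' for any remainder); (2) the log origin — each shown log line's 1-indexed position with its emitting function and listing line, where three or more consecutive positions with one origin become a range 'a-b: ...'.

Answer: the defect is in merge_totals at line 4.
Core observation: Everything matches until log position 2, which reads 'merge_totals done: 8' in place of 'merge_totals done: 39'.
Call chain: main.
First divergence: position 2; shown 'merge_totals done: 8' vs intended 'merge_totals done: 39'.
Intended log window:
  1: pack_ledger start: n=6 cutoff=11
  2: merge_totals done: 39
  3: resolve_slot: 6 entries, threshold 11
Execution walk:
  merge_totals([3, 1, 11, 10, 11, 3]) -> 8  [called from pack_ledger, line 28]
  resolve_slot([3, 1, 11, 10, 11, 3], 11) -> 0  [called from pack_ledger, line 29]
  bind_quota(8, 0) -> 18  [called from pack_ledger, line 31]
  pack_ledger([3, 1, 11, 10, 11, 3], 11) -> 18  [called from main, line 36]
Log origins:
  1: from pack_ledger, line 27
  2: from merge_totals, line 5
  3: from resolve_slot, line 9
  4: from resolve_slot, line 14
  5: from pack_ledger, line 30
  6: from bind_quota, line 18
  7: from main, line 37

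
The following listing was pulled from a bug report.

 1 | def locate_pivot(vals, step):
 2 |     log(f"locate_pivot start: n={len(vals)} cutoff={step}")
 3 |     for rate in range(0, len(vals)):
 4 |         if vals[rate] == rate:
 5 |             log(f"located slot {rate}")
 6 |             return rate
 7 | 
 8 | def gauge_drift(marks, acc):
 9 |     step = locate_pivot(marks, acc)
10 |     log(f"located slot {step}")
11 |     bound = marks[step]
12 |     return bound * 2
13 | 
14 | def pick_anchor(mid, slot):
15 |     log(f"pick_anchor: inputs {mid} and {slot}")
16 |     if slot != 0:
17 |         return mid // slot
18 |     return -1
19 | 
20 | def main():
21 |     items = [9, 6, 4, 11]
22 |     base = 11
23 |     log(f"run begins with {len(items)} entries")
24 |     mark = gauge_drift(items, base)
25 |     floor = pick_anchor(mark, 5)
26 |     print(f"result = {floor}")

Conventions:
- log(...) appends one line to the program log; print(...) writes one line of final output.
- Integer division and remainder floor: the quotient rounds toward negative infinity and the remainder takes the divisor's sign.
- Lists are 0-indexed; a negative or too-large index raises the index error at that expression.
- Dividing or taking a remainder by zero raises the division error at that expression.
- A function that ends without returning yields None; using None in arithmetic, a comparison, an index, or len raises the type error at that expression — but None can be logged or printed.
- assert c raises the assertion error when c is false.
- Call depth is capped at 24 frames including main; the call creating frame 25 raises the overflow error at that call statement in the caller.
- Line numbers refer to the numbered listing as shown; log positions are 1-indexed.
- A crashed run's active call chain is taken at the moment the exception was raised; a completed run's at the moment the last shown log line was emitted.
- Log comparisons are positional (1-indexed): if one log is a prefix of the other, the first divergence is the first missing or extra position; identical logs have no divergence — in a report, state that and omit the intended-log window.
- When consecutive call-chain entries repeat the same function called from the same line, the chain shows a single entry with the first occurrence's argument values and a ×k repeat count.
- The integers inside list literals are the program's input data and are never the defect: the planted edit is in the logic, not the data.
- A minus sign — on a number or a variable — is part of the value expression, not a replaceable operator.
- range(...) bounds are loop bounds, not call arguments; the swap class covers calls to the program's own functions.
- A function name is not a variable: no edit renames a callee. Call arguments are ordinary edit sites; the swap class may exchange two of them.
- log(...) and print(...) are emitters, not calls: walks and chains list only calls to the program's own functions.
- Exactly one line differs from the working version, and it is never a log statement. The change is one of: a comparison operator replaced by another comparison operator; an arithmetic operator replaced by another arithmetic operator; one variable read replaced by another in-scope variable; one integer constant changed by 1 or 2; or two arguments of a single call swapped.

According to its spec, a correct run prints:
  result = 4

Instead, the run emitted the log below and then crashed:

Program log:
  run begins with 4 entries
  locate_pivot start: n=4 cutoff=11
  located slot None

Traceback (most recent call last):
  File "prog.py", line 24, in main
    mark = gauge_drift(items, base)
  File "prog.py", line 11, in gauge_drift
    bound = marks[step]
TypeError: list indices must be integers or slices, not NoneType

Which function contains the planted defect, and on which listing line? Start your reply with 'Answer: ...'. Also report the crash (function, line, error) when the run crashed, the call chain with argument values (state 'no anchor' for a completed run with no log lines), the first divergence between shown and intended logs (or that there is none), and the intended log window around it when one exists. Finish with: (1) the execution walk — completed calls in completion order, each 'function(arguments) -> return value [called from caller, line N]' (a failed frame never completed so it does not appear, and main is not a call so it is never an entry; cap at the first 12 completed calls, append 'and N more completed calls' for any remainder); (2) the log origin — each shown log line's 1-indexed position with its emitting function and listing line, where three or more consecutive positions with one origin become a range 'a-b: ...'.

Answer: the defect is in locate_pivot at line 4.
Key observation: The log first diverges at position 3: the faulty run prints 'located slot None' where the working version prints 'located slot 3'.
Crash: gauge_drift, line 11, TypeError.
Call chain: main -> gauge_drift([9, 6, 4, 11], 11) (called at line 24).
First divergence: position 3 — the shown line 'located slot None' should read 'located slot 3'.
Intended log window:
  1: run begins with 4 entries
  2: locate_pivot start: n=4 cutoff=11
  3: located slot 3
  4: located slot 3
Execution walk:
  locate_pivot([9, 6, 4, 11], 11) -> None  [called from gauge_drift, line 9]
Log line origins:
  1: emitted by main (line 23)
  2: emitted by locate_pivot (line 2)
  3: emitted by gauge_drift (line 10)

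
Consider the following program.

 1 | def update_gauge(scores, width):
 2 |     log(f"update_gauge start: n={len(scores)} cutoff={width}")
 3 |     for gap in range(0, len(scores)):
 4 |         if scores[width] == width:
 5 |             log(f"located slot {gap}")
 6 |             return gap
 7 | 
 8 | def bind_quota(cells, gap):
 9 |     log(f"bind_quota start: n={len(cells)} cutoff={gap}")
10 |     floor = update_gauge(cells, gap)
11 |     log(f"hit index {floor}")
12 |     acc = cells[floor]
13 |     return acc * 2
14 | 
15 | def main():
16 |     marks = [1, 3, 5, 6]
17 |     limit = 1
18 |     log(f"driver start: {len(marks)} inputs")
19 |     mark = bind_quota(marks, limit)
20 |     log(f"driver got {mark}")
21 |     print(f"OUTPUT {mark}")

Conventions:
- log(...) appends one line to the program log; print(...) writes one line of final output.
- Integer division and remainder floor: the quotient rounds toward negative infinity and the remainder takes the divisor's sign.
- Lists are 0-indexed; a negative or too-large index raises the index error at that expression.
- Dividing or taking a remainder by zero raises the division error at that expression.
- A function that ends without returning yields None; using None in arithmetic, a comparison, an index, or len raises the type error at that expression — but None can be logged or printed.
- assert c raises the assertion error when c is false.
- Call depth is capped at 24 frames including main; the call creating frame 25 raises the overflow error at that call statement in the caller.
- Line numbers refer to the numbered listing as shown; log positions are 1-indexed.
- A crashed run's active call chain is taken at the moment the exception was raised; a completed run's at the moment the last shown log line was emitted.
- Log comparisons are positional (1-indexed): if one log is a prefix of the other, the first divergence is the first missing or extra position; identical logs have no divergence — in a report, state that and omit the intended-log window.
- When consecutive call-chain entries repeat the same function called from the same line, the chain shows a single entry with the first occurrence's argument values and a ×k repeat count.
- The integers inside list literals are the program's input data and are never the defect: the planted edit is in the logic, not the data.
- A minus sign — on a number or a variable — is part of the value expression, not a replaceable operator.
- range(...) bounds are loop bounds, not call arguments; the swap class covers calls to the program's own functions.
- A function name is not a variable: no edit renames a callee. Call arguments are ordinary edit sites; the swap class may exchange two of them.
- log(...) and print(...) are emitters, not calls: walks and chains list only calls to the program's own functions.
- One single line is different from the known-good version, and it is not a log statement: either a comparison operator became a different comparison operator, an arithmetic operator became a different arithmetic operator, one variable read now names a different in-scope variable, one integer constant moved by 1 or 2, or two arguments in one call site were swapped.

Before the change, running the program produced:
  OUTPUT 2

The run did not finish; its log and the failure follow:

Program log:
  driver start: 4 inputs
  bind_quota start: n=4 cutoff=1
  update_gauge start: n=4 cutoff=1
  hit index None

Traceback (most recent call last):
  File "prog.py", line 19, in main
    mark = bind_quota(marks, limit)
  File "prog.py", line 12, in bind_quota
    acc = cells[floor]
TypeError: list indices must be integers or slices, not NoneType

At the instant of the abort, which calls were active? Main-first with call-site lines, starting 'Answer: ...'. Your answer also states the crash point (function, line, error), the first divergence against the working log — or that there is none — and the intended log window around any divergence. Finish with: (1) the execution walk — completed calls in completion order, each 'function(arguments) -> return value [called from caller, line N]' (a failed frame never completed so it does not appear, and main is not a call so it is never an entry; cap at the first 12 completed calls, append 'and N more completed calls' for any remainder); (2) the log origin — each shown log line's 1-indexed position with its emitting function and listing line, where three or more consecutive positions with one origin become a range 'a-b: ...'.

Answer: main -> bind_quota (called at line 19).
Core observation: At log position 4 the runs split — shown 'hit index None', but the working version logs 'located slot 0'.
Crash: bind_quota, line 12, TypeError.
First divergence: position 4 — shown 'hit index None', intended 'located slot 0'.
Intended log window:
  2: bind_quota start: n=4 cutoff=1
  3: update_gauge start: n=4 cutoff=1
  4: located slot 0
  5: hit index 0
Execution walk:
  update_gauge([1, 3, 5, 6], 1) -> None  [called from bind_quota, line 10]
Log line origins:
  1: emitted by main (line 18)
  2: emitted by bind_quota (line 9)
  3: emitted by update_gauge (line 2)
  4: emitted by bind_quota (line 11)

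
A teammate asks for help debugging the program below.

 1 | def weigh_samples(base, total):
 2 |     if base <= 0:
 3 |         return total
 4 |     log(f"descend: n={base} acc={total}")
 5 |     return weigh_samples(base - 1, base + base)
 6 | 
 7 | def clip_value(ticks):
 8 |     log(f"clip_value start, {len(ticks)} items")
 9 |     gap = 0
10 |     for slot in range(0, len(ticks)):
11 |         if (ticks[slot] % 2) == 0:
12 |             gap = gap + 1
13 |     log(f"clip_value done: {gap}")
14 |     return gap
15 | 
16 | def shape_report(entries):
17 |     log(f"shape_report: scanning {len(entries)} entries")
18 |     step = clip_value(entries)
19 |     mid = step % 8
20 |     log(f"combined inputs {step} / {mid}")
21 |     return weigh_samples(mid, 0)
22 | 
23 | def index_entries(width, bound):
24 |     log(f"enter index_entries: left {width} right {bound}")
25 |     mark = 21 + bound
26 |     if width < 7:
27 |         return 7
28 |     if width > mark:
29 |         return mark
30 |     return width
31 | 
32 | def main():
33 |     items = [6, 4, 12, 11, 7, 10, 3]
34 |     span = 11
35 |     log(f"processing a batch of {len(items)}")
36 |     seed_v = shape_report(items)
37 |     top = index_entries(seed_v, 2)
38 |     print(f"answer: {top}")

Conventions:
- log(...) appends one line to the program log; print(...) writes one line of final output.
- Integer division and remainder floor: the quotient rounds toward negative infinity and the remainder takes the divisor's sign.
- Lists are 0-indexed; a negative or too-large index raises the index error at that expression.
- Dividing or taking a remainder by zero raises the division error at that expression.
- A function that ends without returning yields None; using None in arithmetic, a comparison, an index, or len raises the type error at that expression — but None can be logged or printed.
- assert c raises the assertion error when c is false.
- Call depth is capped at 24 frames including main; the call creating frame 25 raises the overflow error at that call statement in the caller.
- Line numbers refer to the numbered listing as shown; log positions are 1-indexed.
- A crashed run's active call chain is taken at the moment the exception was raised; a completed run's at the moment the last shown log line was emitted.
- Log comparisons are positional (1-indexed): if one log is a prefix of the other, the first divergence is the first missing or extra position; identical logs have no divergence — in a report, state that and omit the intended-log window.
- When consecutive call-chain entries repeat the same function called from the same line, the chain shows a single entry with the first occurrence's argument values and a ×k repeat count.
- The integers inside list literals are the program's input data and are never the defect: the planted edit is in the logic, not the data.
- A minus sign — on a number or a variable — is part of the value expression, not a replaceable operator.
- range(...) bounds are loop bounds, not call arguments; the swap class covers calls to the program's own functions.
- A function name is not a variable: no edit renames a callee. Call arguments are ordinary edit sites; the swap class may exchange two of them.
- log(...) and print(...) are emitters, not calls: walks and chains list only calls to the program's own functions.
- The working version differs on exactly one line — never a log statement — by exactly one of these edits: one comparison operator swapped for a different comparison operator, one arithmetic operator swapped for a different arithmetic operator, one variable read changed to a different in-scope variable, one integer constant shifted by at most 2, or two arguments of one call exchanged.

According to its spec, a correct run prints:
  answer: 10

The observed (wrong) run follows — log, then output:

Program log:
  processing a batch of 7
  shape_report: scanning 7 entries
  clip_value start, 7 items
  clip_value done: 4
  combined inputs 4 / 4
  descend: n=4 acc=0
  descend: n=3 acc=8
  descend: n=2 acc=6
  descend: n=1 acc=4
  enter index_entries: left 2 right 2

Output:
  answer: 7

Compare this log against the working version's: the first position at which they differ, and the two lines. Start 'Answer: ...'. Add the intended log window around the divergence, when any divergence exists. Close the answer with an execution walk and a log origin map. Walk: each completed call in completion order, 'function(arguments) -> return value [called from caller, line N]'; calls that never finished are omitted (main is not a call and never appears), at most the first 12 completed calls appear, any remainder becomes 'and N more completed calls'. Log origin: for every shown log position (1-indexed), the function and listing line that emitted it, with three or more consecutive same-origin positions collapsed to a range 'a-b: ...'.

Answer: position 7 — the shown line 'descend: n=3 acc=8' should read 'descend: n=3 acc=4'.
Intended log window:
  5: combined inputs 4 / 4
  6: descend: n=4 acc=0
  7: descend: n=3 acc=4
  8: descend: n=2 acc=7
Execution walk:
  clip_value([6, 4, 12, 11, 7, 10, 3]) -> 4  [called from shape_report, line 18]
  weigh_samples(0, 2) -> 2  [called from weigh_samples, line 5]
  weigh_samples(1, 4) -> 2  [called from weigh_samples, line 5]
  weigh_samples(2, 6) -> 2  [called from weigh_samples, line 5]
  weigh_samples(3, 8) -> 2  [called from weigh_samples, line 5]
  weigh_samples(4, 0) -> 2  [called from shape_report, line 21]
  shape_report([6, 4, 12, 11, 7, 10, 3]) -> 2  [called from main, line 36]
  index_entries(2, 2) -> 7  [called from main, line 37]
Origin of each log line:
  1: emitted by main (line 35)
  2: emitted by shape_report (line 17)
  3: emitted by clip_value (line 8)
  4: emitted by clip_value (line 13)
  5: emitted by shape_report (line 20)
  6-9: emitted by weigh_samples (line 4)
  10: emitted by index_entries (line 24)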